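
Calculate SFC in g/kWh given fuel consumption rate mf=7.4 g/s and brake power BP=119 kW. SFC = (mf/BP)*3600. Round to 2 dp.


SFC = (mf / BP) * 3600
Rate = 7.4 / 119 = 0.062185 g/(s*kW)
SFC = 0.062185 * 3600 = 223.87 g/kWh


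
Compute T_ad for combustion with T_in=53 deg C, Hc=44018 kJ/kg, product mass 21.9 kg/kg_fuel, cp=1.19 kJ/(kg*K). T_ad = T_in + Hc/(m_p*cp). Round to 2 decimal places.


T_ad = T_in + Hc / (m_p * cp)
Denominator = 21.9 * 1.19 = 26.0610
Temperature rise = 44018 / 26.0610 = 1689.04 K
T_ad = 53 + 1689.04 = 1742.04 deg C


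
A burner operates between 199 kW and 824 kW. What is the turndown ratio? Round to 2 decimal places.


TDR = Q_max / Q_min
TDR = 824 / 199 = 4.14


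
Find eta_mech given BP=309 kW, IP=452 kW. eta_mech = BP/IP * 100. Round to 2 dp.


eta_mech = (BP / IP) * 100
Ratio = 309 / 452 = 0.6836
eta_mech = 0.6836 * 100 = 68.36%


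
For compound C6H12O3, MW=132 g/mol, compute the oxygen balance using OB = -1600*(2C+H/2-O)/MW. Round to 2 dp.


OB = -1600 * (2C + H/2 - O) / MW
Inner = 2*6 + 12/2 - 3 = 15.00
OB = -1600 * 15.00 / 132 = -181.82%


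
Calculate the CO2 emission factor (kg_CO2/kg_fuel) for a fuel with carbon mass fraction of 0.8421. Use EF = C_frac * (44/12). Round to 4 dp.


EF = C_frac * (M_CO2 / M_C)
EF = 0.8421 * (44/12)
EF = 0.8421 * 3.666667 = 3.0877 kg_CO2/kg_fuel


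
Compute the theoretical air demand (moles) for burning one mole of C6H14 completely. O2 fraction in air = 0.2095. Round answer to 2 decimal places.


Balanced combustion: C6H14 + 9.5 O2 -> 6 CO2 + 7 H2O
O2 needed = C + H/4 = 6 + 14/4 = 9.50 moles
Air moles = O2 / 0.2095 = 9.50 / 0.2095 = 45.35 moles air


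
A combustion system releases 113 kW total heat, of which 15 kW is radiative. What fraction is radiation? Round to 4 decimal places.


f_rad = Q_rad / Q_total
f_rad = 15 / 113 = 0.1327


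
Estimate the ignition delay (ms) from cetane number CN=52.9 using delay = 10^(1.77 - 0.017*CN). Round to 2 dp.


delay = 10^(1.77 - 0.017*CN)
Exponent = 1.77 - 0.017*52.9 = 0.8707
delay = 10^0.8707 = 7.43 ms


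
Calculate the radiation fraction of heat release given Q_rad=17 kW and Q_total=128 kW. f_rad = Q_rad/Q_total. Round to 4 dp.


f_rad = Q_rad / Q_total
f_rad = 17 / 128 = 0.1328


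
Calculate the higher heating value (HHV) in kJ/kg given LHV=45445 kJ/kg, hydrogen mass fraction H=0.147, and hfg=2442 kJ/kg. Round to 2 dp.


HHV = LHV + hfg * 9 * H
Water addition = 2442 * 9 * 0.147 = 3230.766 kJ/kg
HHV = 45445 + 3230.766 = 48675.77 kJ/kg


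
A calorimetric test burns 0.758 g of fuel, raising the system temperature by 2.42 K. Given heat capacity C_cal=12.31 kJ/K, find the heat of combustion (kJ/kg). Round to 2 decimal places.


Hc = C_cal * delta_T / m_fuel
Q_released = 12.31 * 2.42 = 29.7902 kJ
m_fuel = 0.758 g = 0.758/1000 kg = 0.000758 kg
Hc = 29.7902 / 0.000758 = 39301.06 kJ/kg


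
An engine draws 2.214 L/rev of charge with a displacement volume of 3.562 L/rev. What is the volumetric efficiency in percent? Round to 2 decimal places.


eta_v = (V_actual / V_disp) * 100
Ratio = 2.214 / 3.562 = 0.6216
eta_v = 0.6216 * 100 = 62.16%


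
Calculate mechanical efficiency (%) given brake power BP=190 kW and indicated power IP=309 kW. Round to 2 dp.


eta_mech = (BP / IP) * 100
Ratio = 190 / 309 = 0.6149
eta_mech = 0.6149 * 100 = 61.49%


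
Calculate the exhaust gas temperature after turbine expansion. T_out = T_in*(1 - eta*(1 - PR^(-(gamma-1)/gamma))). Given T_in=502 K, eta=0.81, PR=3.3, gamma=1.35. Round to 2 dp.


T_out = T_in * (1 - eta * (1 - PR^(-(gamma-1)/gamma)))
Exponent = -(1.35-1)/1.35 = -0.25925926
PR^exp = 3.3^(-0.25925926) = 0.73378775
Factor = 1 - 0.81*(1 - 0.73378775) = 0.78436808
T_out = 502 * 0.78436808 = 393.75 K


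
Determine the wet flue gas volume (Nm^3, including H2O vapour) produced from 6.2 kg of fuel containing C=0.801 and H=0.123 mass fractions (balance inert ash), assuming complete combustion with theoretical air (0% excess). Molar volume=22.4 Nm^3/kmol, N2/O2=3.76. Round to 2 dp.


Per kg fuel: CO2 = (C/12 kmol)*22.4 = (0.801/12)*22.4 = 1.49520 Nm^3
Per kg fuel: H2O = (H/2 kmol)*22.4 = (0.123/2)*22.4 = 1.37760 Nm^3
O2 needed per kg fuel = C/12 + H/4 = 0.801/12 + 0.123/4 = 0.09750000 kmol
Per kg fuel: N2 = O2*3.76*22.4 = 0.09750000*3.76*22.4 = 8.21184 Nm^3
Total per kg = 1.49520 + 1.37760 + 8.21184 = 11.08464 Nm^3
Total = 11.08464 * 6.2 = 68.72 Nm^3


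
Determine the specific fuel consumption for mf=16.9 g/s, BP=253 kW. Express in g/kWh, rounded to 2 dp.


SFC = (mf / BP) * 3600
Rate = 16.9 / 253 = 0.066798 g/(s*kW)
SFC = 0.066798 * 3600 = 240.47 g/kWh


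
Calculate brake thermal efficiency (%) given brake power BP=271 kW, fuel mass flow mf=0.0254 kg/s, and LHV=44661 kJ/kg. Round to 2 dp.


eta_BTE = (BP / (mf * LHV)) * 100
Denominator = 0.0254 * 44661 = 1134.3894 kW
eta_BTE = (271 / 1134.3894) * 100 = 23.89%


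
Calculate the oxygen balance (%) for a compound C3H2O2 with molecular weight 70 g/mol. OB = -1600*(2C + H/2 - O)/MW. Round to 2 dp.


OB = -1600 * (2C + H/2 - O) / MW
Inner = 2*3 + 2/2 - 2 = 5.00
OB = -1600 * 5.00 / 70 = -114.29%


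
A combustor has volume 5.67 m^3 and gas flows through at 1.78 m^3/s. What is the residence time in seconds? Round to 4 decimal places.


tau = V / Q_flow
tau = 5.67 / 1.78 = 3.1854 s


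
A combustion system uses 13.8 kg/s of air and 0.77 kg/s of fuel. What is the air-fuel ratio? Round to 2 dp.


AFR = m_air / m_fuel
AFR = 13.8 / 0.77 = 17.92


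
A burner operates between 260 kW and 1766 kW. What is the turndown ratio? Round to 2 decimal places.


TDR = Q_max / Q_min
TDR = 1766 / 260 = 6.79


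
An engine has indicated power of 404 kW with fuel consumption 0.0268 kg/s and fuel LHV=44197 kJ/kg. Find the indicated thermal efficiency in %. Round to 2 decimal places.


eta_ith = (IP / (mf * LHV)) * 100
Denominator = 0.0268 * 44197 = 1184.4796 kW
eta_ith = (404 / 1184.4796) * 100 = 34.11%


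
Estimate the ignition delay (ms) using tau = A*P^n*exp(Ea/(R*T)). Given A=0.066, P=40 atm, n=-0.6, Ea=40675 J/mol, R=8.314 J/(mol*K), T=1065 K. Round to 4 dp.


tau = A * P^n * exp(Ea/(R*T))
P^n = 40^(-0.6) = 0.10933621
Ea/(R*T) = 40675/(8.314*1065) = 4.593756
exp(Ea/(R*T)) = 98.865081
tau = 0.066 * 0.10933621 * 98.865081 = 0.7134 ms


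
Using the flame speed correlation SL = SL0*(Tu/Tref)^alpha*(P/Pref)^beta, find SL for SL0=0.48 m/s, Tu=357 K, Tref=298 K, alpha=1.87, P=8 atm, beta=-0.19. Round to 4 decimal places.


SL = SL0 * (Tu/Tref)^alpha * (P/Pref)^beta
T ratio = 357/298 = 1.19798658
(T ratio)^alpha = 1.19798658^1.87 = 1.401862
(P/Pref)^beta = 8^(-0.19) = 0.673617
SL = 0.48 * 1.401862 * 0.673617 = 0.4533 m/s


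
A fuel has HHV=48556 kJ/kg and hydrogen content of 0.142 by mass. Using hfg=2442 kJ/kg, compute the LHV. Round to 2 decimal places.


LHV = HHV - hfg * 9 * H
Water correction = 2442 * 9 * 0.142 = 3120.876 kJ/kg
LHV = 48556 - 3120.876 = 45435.12 kJ/kg


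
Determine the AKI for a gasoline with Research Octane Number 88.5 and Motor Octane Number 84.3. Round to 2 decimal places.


AKI = (RON + MON) / 2
AKI = (88.5 + 84.3) / 2
AKI = 172.8 / 2 = 86.40


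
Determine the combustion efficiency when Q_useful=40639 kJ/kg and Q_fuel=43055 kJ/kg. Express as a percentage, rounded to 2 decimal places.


Efficiency = (Q_useful / Q_fuel) * 100
Efficiency = (40639 / 43055) * 100
Efficiency = 0.9439 * 100 = 94.39%


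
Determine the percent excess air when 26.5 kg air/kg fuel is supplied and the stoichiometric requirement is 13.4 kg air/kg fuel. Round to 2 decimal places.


Excess air = actual - stoichiometric = 26.5 - 13.4 = 13.10 kg/kg fuel
Excess air % = (excess / stoich) * 100 = (13.10 / 13.4) * 100 = 97.76%


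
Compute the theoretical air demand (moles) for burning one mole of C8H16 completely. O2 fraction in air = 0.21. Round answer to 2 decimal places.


Balanced combustion: C8H16 + 12 O2 -> 8 CO2 + 8 H2O
O2 needed = C + H/4 = 8 + 16/4 = 12.00 moles
Air moles = O2 / 0.21 = 12.00 / 0.21 = 57.14 moles air


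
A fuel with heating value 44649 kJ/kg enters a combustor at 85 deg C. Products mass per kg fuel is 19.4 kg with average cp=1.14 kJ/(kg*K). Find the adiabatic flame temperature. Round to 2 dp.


T_ad = T_in + Hc / (m_p * cp)
Denominator = 19.4 * 1.14 = 22.1160
Temperature rise = 44649 / 22.1160 = 2018.86 K
T_ad = 85 + 2018.86 = 2103.86 deg C


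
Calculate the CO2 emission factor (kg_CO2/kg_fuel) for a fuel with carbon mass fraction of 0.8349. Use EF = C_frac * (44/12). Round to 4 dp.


EF = C_frac * (M_CO2 / M_C)
EF = 0.8349 * (44/12)
EF = 0.8349 * 3.666667 = 3.0613 kg_CO2/kg_fuel


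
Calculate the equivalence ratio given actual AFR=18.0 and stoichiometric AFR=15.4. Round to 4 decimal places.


phi = AFR_stoich / AFR_actual
phi = 15.4 / 18.0 = 0.8556


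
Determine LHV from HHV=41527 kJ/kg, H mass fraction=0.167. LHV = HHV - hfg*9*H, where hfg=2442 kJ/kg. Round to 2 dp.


LHV = HHV - hfg * 9 * H
Water correction = 2442 * 9 * 0.167 = 3670.326 kJ/kg
LHV = 41527 - 3670.326 = 37856.67 kJ/kg


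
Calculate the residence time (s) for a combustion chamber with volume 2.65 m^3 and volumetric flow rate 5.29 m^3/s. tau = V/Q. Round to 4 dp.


tau = V / Q_flow
tau = 2.65 / 5.29 = 0.5009 s


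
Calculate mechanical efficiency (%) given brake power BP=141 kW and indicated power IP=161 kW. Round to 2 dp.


eta_mech = (BP / IP) * 100
Ratio = 141 / 161 = 0.8758
eta_mech = 0.8758 * 100 = 87.58%


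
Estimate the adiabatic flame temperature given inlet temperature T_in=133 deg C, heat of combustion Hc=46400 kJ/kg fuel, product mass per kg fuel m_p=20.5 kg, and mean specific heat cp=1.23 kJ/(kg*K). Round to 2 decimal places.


T_ad = T_in + Hc / (m_p * cp)
Denominator = 20.5 * 1.23 = 25.2150
Temperature rise = 46400 / 25.2150 = 1840.17 K
T_ad = 133 + 1840.17 = 1973.17 deg C


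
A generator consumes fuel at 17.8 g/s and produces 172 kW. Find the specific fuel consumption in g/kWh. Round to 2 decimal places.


SFC = (mf / BP) * 3600
Rate = 17.8 / 172 = 0.103488 g/(s*kW)
SFC = 0.103488 * 3600 = 372.56 g/kWh


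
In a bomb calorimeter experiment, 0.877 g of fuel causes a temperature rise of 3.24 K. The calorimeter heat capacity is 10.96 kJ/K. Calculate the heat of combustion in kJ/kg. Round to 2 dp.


Hc = C_cal * delta_T / m_fuel
Q_released = 10.96 * 3.24 = 35.5104 kJ
m_fuel = 0.877 g = 0.877/1000 kg = 0.000877 kg
Hc = 35.5104 / 0.000877 = 40490.76 kJ/kg


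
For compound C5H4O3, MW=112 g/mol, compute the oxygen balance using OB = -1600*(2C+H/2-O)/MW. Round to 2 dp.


OB = -1600 * (2C + H/2 - O) / MW
Inner = 2*5 + 4/2 - 3 = 9.00
OB = -1600 * 9.00 / 112 = -128.57%


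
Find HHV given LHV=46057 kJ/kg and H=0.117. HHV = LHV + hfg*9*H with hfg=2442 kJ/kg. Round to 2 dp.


HHV = LHV + hfg * 9 * H
Water addition = 2442 * 9 * 0.117 = 2571.426 kJ/kg
HHV = 46057 + 2571.426 = 48628.43 kJ/kg


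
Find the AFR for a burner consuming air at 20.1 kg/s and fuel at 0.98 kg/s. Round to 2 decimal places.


AFR = m_air / m_fuel
AFR = 20.1 / 0.98 = 20.51


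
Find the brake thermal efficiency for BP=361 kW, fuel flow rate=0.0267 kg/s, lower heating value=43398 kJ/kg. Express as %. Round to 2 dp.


eta_BTE = (BP / (mf * LHV)) * 100
Denominator = 0.0267 * 43398 = 1158.7266 kW
eta_BTE = (361 / 1158.7266) * 100 = 31.15%


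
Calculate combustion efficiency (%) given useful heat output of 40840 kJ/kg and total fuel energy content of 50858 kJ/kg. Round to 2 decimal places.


Efficiency = (Q_useful / Q_fuel) * 100
Efficiency = (40840 / 50858) * 100
Efficiency = 0.8030 * 100 = 80.30%


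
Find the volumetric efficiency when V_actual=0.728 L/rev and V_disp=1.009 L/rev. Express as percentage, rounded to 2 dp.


eta_v = (V_actual / V_disp) * 100
Ratio = 0.728 / 1.009 = 0.7215
eta_v = 0.7215 * 100 = 72.15%


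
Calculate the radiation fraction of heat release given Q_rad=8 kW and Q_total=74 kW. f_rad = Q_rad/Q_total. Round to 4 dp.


f_rad = Q_rad / Q_total
f_rad = 8 / 74 = 0.1081


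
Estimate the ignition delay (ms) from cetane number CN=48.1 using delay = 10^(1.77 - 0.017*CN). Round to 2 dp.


delay = 10^(1.77 - 0.017*CN)
Exponent = 1.77 - 0.017*48.1 = 0.9523
delay = 10^0.9523 = 8.96 ms


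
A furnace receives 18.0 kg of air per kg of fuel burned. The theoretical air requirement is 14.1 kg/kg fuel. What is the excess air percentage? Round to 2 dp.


Excess air = actual - stoichiometric = 18.0 - 14.1 = 3.90 kg/kg fuel
Excess air % = (excess / stoich) * 100 = (3.90 / 14.1) * 100 = 27.66%


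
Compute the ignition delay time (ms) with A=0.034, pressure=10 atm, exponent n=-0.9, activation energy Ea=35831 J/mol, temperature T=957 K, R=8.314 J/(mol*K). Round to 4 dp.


tau = A * P^n * exp(Ea/(R*T))
P^n = 10^(-0.9) = 0.12589254
Ea/(R*T) = 35831/(8.314*957) = 4.503363
exp(Ea/(R*T)) = 90.320383
tau = 0.034 * 0.12589254 * 90.320383 = 0.3866 ms


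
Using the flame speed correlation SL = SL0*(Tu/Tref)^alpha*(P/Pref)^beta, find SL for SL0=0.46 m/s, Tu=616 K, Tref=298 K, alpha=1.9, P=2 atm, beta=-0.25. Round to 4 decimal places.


SL = SL0 * (Tu/Tref)^alpha * (P/Pref)^beta
T ratio = 616/298 = 2.06711409
(T ratio)^alpha = 2.06711409^1.9 = 3.973676
(P/Pref)^beta = 2^(-0.25) = 0.840896
SL = 0.46 * 3.973676 * 0.840896 = 1.5371 m/s


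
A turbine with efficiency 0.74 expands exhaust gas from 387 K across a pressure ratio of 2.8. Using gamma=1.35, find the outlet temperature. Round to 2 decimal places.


T_out = T_in * (1 - eta * (1 - PR^(-(gamma-1)/gamma)))
Exponent = -(1.35-1)/1.35 = -0.25925926
PR^exp = 2.8^(-0.25925926) = 0.76572026
Factor = 1 - 0.74*(1 - 0.76572026) = 0.82663299
T_out = 387 * 0.82663299 = 319.91 K


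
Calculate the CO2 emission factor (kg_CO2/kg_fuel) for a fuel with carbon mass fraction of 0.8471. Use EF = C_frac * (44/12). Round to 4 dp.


EF = C_frac * (M_CO2 / M_C)
EF = 0.8471 * (44/12)
EF = 0.8471 * 3.666667 = 3.1060 kg_CO2/kg_fuel


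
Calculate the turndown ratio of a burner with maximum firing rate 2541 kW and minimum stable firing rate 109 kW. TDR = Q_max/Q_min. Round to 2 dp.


TDR = Q_max / Q_min
TDR = 2541 / 109 = 23.31


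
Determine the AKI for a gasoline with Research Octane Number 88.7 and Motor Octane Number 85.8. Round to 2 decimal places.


AKI = (RON + MON) / 2
AKI = (88.7 + 85.8) / 2
AKI = 174.5 / 2 = 87.25


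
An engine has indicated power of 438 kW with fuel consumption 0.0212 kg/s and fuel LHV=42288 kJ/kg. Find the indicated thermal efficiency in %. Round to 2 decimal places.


eta_ith = (IP / (mf * LHV)) * 100
Denominator = 0.0212 * 42288 = 896.5056 kW
eta_ith = (438 / 896.5056) * 100 = 48.86%


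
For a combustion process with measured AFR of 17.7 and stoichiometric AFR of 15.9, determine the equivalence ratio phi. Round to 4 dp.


phi = AFR_stoich / AFR_actual
phi = 15.9 / 17.7 = 0.8983


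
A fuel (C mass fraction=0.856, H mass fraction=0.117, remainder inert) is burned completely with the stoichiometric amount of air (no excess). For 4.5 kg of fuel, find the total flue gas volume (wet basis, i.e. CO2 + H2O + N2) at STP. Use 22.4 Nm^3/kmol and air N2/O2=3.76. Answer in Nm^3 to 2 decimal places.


Per kg fuel: CO2 = (C/12 kmol)*22.4 = (0.856/12)*22.4 = 1.59787 Nm^3
Per kg fuel: H2O = (H/2 kmol)*22.4 = (0.117/2)*22.4 = 1.31040 Nm^3
O2 needed per kg fuel = C/12 + H/4 = 0.856/12 + 0.117/4 = 0.10058333 kmol
Per kg fuel: N2 = O2*3.76*22.4 = 0.10058333*3.76*22.4 = 8.47153 Nm^3
Total per kg = 1.59787 + 1.31040 + 8.47153 = 11.37980 Nm^3
Total = 11.37980 * 4.5 = 51.21 Nm^3


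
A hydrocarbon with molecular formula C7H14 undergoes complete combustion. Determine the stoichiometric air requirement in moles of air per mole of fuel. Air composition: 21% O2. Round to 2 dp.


Balanced combustion: C7H14 + 10.5 O2 -> 7 CO2 + 7 H2O
O2 needed = C + H/4 = 7 + 14/4 = 10.50 moles
Air moles = O2 / 0.21 = 10.50 / 0.21 = 50.00 moles air


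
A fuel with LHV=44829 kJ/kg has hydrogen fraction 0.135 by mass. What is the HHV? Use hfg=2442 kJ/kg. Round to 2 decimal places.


HHV = LHV + hfg * 9 * H
Water addition = 2442 * 9 * 0.135 = 2967.030 kJ/kg
HHV = 44829 + 2967.030 = 47796.03 kJ/kg


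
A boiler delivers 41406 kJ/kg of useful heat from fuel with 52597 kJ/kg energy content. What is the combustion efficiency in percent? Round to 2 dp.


Efficiency = (Q_useful / Q_fuel) * 100
Efficiency = (41406 / 52597) * 100
Efficiency = 0.7872 * 100 = 78.72%


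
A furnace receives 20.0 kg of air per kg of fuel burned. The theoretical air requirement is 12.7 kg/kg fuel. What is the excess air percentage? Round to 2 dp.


Excess air = actual - stoichiometric = 20.0 - 12.7 = 7.30 kg/kg fuel
Excess air % = (excess / stoich) * 100 = (7.30 / 12.7) * 100 = 57.48%


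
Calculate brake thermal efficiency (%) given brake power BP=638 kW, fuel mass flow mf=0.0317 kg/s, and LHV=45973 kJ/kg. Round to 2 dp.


eta_BTE = (BP / (mf * LHV)) * 100
Denominator = 0.0317 * 45973 = 1457.3441 kW
eta_BTE = (638 / 1457.3441) * 100 = 43.78%


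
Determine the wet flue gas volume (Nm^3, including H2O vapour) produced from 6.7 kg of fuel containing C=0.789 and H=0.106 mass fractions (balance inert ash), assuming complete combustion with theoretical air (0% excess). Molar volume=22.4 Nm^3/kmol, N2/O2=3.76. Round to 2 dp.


Per kg fuel: CO2 = (C/12 kmol)*22.4 = (0.789/12)*22.4 = 1.47280 Nm^3
Per kg fuel: H2O = (H/2 kmol)*22.4 = (0.106/2)*22.4 = 1.18720 Nm^3
O2 needed per kg fuel = C/12 + H/4 = 0.789/12 + 0.106/4 = 0.09225000 kmol
Per kg fuel: N2 = O2*3.76*22.4 = 0.09225000*3.76*22.4 = 7.76966 Nm^3
Total per kg = 1.47280 + 1.18720 + 7.76966 = 10.42966 Nm^3
Total = 10.42966 * 6.7 = 69.88 Nm^3


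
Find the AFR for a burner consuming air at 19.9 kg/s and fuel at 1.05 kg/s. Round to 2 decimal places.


AFR = m_air / m_fuel
AFR = 19.9 / 1.05 = 18.95


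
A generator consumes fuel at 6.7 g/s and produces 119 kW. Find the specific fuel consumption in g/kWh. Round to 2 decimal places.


SFC = (mf / BP) * 3600
Rate = 6.7 / 119 = 0.056303 g/(s*kW)
SFC = 0.056303 * 3600 = 202.69 g/kWh


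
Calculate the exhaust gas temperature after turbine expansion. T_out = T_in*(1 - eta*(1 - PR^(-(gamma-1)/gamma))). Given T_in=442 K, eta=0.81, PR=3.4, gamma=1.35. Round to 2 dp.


T_out = T_in * (1 - eta * (1 - PR^(-(gamma-1)/gamma)))
Exponent = -(1.35-1)/1.35 = -0.25925926
PR^exp = 3.4^(-0.25925926) = 0.72813041
Factor = 1 - 0.81*(1 - 0.72813041) = 0.77978563
T_out = 442 * 0.77978563 = 344.67 K


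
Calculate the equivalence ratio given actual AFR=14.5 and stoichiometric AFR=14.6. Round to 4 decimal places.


phi = AFR_stoich / AFR_actual
phi = 14.6 / 14.5 = 1.0069


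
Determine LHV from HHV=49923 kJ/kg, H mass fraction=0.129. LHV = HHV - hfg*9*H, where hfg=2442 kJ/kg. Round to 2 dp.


LHV = HHV - hfg * 9 * H
Water correction = 2442 * 9 * 0.129 = 2835.162 kJ/kg
LHV = 49923 - 2835.162 = 47087.84 kJ/kg


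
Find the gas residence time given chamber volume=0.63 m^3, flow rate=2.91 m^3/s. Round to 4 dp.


tau = V / Q_flow
tau = 0.63 / 2.91 = 0.2165 s


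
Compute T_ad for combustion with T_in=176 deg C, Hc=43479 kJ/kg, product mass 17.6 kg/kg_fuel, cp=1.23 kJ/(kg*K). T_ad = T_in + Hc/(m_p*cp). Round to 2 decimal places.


T_ad = T_in + Hc / (m_p * cp)
Denominator = 17.6 * 1.23 = 21.6480
Temperature rise = 43479 / 21.6480 = 2008.45 K
T_ad = 176 + 2008.45 = 2184.45 deg C


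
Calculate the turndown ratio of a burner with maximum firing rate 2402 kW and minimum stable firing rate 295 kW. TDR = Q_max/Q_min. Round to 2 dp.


TDR = Q_max / Q_min
TDR = 2402 / 295 = 8.14


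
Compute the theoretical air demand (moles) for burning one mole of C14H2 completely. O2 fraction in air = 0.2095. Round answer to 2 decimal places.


Balanced combustion: C14H2 + 14.5 O2 -> 14 CO2 + 1 H2O
O2 needed = C + H/4 = 14 + 2/4 = 14.50 moles
Air moles = O2 / 0.2095 = 14.50 / 0.2095 = 69.21 moles air


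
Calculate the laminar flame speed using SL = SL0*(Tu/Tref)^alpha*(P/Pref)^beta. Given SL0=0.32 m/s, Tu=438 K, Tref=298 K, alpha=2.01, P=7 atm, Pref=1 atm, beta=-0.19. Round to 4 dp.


SL = SL0 * (Tu/Tref)^alpha * (P/Pref)^beta
T ratio = 438/298 = 1.46979866
(T ratio)^alpha = 1.46979866^2.01 = 2.168644
(P/Pref)^beta = 7^(-0.19) = 0.690926
SL = 0.32 * 2.168644 * 0.690926 = 0.4795 m/s


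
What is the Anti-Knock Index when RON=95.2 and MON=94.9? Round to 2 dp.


AKI = (RON + MON) / 2
AKI = (95.2 + 94.9) / 2
AKI = 190.1 / 2 = 95.05


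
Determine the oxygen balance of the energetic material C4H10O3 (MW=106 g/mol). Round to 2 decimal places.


OB = -1600 * (2C + H/2 - O) / MW
Inner = 2*4 + 10/2 - 3 = 10.00
OB = -1600 * 10.00 / 106 = -150.94%


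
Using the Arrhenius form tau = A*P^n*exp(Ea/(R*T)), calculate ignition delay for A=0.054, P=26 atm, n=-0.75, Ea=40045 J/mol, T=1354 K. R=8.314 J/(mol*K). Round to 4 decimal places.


tau = A * P^n * exp(Ea/(R*T))
P^n = 26^(-0.75) = 0.08685003
Ea/(R*T) = 40045/(8.314*1354) = 3.557293
exp(Ea/(R*T)) = 35.068132
tau = 0.054 * 0.08685003 * 35.068132 = 0.1645 ms


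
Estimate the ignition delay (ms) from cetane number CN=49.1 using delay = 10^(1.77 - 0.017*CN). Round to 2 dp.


delay = 10^(1.77 - 0.017*CN)
Exponent = 1.77 - 0.017*49.1 = 0.9353
delay = 10^0.9353 = 8.62 ms


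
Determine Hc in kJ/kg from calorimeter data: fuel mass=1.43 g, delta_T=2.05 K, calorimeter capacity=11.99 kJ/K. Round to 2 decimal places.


Hc = C_cal * delta_T / m_fuel
Q_released = 11.99 * 2.05 = 24.5795 kJ
m_fuel = 1.43 g = 1.43/1000 kg = 0.001430 kg
Hc = 24.5795 / 0.001430 = 17188.46 kJ/kg


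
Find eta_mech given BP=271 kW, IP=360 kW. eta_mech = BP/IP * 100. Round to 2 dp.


eta_mech = (BP / IP) * 100
Ratio = 271 / 360 = 0.7528
eta_mech = 0.7528 * 100 = 75.28%


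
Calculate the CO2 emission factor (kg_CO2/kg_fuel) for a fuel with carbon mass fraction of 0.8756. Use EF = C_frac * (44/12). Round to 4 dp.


EF = C_frac * (M_CO2 / M_C)
EF = 0.8756 * (44/12)
EF = 0.8756 * 3.666667 = 3.2105 kg_CO2/kg_fuel


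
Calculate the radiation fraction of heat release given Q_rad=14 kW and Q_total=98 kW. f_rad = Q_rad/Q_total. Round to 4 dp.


f_rad = Q_rad / Q_total
f_rad = 14 / 98 = 0.1429


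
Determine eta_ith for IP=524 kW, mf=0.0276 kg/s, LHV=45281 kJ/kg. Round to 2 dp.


eta_ith = (IP / (mf * LHV)) * 100
Denominator = 0.0276 * 45281 = 1249.7556 kW
eta_ith = (524 / 1249.7556) * 100 = 41.93%


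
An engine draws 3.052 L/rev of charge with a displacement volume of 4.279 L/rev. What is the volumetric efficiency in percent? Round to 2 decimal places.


eta_v = (V_actual / V_disp) * 100
Ratio = 3.052 / 4.279 = 0.7133
eta_v = 0.7133 * 100 = 71.33%


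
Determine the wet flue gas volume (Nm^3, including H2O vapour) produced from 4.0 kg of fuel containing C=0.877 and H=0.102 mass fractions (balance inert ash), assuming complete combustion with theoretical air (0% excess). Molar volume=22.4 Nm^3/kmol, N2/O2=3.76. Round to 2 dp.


Per kg fuel: CO2 = (C/12 kmol)*22.4 = (0.877/12)*22.4 = 1.63707 Nm^3
Per kg fuel: H2O = (H/2 kmol)*22.4 = (0.102/2)*22.4 = 1.14240 Nm^3
O2 needed per kg fuel = C/12 + H/4 = 0.877/12 + 0.102/4 = 0.09858333 kmol
Per kg fuel: N2 = O2*3.76*22.4 = 0.09858333*3.76*22.4 = 8.30308 Nm^3
Total per kg = 1.63707 + 1.14240 + 8.30308 = 11.08255 Nm^3
Total = 11.08255 * 4.0 = 44.33 Nm^3


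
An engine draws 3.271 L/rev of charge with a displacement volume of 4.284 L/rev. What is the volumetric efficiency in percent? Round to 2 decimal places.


eta_v = (V_actual / V_disp) * 100
Ratio = 3.271 / 4.284 = 0.7635
eta_v = 0.7635 * 100 = 76.35%


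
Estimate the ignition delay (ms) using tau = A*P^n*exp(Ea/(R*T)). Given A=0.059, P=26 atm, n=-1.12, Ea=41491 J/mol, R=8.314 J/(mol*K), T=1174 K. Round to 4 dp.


tau = A * P^n * exp(Ea/(R*T))
P^n = 26^(-1.12) = 0.02601536
Ea/(R*T) = 41491/(8.314*1174) = 4.250850
exp(Ea/(R*T)) = 70.165031
tau = 0.059 * 0.02601536 * 70.165031 = 0.1077 ms


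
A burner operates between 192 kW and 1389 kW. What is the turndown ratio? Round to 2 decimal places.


TDR = Q_max / Q_min
TDR = 1389 / 192 = 7.23


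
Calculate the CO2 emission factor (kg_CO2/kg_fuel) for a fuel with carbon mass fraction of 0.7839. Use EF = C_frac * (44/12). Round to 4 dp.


EF = C_frac * (M_CO2 / M_C)
EF = 0.7839 * (44/12)
EF = 0.7839 * 3.666667 = 2.8743 kg_CO2/kg_fuel


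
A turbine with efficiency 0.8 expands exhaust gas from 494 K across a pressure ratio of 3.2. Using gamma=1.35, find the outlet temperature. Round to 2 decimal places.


T_out = T_in * (1 - eta * (1 - PR^(-(gamma-1)/gamma)))
Exponent = -(1.35-1)/1.35 = -0.25925926
PR^exp = 3.2^(-0.25925926) = 0.73966521
Factor = 1 - 0.8*(1 - 0.73966521) = 0.79173217
T_out = 494 * 0.79173217 = 391.12 K


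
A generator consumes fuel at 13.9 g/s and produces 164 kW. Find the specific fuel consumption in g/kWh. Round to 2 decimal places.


SFC = (mf / BP) * 3600
Rate = 13.9 / 164 = 0.084756 g/(s*kW)
SFC = 0.084756 * 3600 = 305.12 g/kWh


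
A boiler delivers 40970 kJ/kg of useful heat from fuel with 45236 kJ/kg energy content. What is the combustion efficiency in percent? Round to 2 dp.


Efficiency = (Q_useful / Q_fuel) * 100
Efficiency = (40970 / 45236) * 100
Efficiency = 0.9057 * 100 = 90.57%


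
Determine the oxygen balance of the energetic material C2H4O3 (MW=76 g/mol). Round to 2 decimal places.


OB = -1600 * (2C + H/2 - O) / MW
Inner = 2*2 + 4/2 - 3 = 3.00
OB = -1600 * 3.00 / 76 = -63.16%


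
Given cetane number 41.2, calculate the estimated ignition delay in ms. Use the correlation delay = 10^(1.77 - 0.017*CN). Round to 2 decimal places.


delay = 10^(1.77 - 0.017*CN)
Exponent = 1.77 - 0.017*41.2 = 1.0696
delay = 10^1.0696 = 11.74 ms


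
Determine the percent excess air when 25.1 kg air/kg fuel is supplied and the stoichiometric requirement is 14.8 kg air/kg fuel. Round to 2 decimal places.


Excess air = actual - stoichiometric = 25.1 - 14.8 = 10.30 kg/kg fuel
Excess air % = (excess / stoich) * 100 = (10.30 / 14.8) * 100 = 69.59%


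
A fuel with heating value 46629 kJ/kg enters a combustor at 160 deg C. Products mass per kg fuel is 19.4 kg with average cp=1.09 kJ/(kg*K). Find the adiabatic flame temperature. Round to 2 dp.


T_ad = T_in + Hc / (m_p * cp)
Denominator = 19.4 * 1.09 = 21.1460
Temperature rise = 46629 / 21.1460 = 2205.10 K
T_ad = 160 + 2205.10 = 2365.10 deg C


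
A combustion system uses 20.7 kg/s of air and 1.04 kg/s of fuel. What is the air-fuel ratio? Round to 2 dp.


AFR = m_air / m_fuel
AFR = 20.7 / 1.04 = 19.90


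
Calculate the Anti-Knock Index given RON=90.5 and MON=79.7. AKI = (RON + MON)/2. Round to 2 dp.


AKI = (RON + MON) / 2
AKI = (90.5 + 79.7) / 2
AKI = 170.2 / 2 = 85.10


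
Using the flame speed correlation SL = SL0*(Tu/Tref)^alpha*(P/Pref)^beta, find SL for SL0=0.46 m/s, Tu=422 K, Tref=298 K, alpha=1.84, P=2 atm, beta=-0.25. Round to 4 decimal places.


SL = SL0 * (Tu/Tref)^alpha * (P/Pref)^beta
T ratio = 422/298 = 1.41610738
(T ratio)^alpha = 1.41610738^1.84 = 1.896780
(P/Pref)^beta = 2^(-0.25) = 0.840896
SL = 0.46 * 1.896780 * 0.840896 = 0.7337 m/s


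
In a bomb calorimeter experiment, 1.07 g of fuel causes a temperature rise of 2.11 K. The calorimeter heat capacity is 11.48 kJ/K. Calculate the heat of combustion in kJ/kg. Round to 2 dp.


Hc = C_cal * delta_T / m_fuel
Q_released = 11.48 * 2.11 = 24.2228 kJ
m_fuel = 1.07 g = 1.07/1000 kg = 0.001070 kg
Hc = 24.2228 / 0.001070 = 22638.13 kJ/kg


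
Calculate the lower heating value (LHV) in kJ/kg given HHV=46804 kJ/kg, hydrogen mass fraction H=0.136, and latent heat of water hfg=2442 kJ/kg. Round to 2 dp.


LHV = HHV - hfg * 9 * H
Water correction = 2442 * 9 * 0.136 = 2989.008 kJ/kg
LHV = 46804 - 2989.008 = 43814.99 kJ/kg


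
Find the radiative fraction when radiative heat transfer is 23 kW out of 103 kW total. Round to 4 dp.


f_rad = Q_rad / Q_total
f_rad = 23 / 103 = 0.2233


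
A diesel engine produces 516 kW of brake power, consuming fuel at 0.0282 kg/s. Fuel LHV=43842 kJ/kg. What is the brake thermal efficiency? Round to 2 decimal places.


eta_BTE = (BP / (mf * LHV)) * 100
Denominator = 0.0282 * 43842 = 1236.3444 kW
eta_BTE = (516 / 1236.3444) * 100 = 41.74%


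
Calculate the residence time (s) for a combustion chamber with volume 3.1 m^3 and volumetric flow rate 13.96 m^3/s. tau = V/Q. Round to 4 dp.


tau = V / Q_flow
tau = 3.1 / 13.96 = 0.2221 s


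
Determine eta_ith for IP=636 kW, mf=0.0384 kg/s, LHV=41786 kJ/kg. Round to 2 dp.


eta_ith = (IP / (mf * LHV)) * 100
Denominator = 0.0384 * 41786 = 1604.5824 kW
eta_ith = (636 / 1604.5824) * 100 = 39.64%


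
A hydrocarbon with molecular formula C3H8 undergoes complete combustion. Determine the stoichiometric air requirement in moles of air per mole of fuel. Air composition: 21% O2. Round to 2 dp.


Balanced combustion: C3H8 + 5 O2 -> 3 CO2 + 4 H2O
O2 needed = C + H/4 = 3 + 8/4 = 5.00 moles
Air moles = O2 / 0.21 = 5.00 / 0.21 = 23.81 moles air


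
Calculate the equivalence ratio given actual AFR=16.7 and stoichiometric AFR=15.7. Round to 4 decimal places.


phi = AFR_stoich / AFR_actual
phi = 15.7 / 16.7 = 0.9401


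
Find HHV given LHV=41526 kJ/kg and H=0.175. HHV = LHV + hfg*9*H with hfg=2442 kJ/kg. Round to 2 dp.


HHV = LHV + hfg * 9 * H
Water addition = 2442 * 9 * 0.175 = 3846.150 kJ/kg
HHV = 41526 + 3846.150 = 45372.15 kJ/kg


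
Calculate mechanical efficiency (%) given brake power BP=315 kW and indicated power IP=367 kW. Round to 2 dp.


eta_mech = (BP / IP) * 100
Ratio = 315 / 367 = 0.8583
eta_mech = 0.8583 * 100 = 85.83%


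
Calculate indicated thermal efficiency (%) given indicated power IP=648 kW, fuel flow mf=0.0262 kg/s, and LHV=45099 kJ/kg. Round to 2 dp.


eta_ith = (IP / (mf * LHV)) * 100
Denominator = 0.0262 * 45099 = 1181.5938 kW
eta_ith = (648 / 1181.5938) * 100 = 54.84%


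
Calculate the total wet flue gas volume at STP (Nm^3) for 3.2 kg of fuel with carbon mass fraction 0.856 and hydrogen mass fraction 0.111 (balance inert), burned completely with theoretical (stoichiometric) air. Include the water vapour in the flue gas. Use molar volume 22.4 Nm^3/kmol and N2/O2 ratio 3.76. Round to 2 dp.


Per kg fuel: CO2 = (C/12 kmol)*22.4 = (0.856/12)*22.4 = 1.59787 Nm^3
Per kg fuel: H2O = (H/2 kmol)*22.4 = (0.111/2)*22.4 = 1.24320 Nm^3
O2 needed per kg fuel = C/12 + H/4 = 0.856/12 + 0.111/4 = 0.09908333 kmol
Per kg fuel: N2 = O2*3.76*22.4 = 0.09908333*3.76*22.4 = 8.34519 Nm^3
Total per kg = 1.59787 + 1.24320 + 8.34519 = 11.18626 Nm^3
Total = 11.18626 * 3.2 = 35.80 Nm^3


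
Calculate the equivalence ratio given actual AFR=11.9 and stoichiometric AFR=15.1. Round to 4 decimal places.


phi = AFR_stoich / AFR_actual
phi = 15.1 / 11.9 = 1.2689


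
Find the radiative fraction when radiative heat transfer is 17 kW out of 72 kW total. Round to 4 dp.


f_rad = Q_rad / Q_total
f_rad = 17 / 72 = 0.2361


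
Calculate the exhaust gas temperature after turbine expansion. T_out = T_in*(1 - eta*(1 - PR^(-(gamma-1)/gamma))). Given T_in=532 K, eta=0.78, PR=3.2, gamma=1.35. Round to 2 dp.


T_out = T_in * (1 - eta * (1 - PR^(-(gamma-1)/gamma)))
Exponent = -(1.35-1)/1.35 = -0.25925926
PR^exp = 3.2^(-0.25925926) = 0.73966521
Factor = 1 - 0.78*(1 - 0.73966521) = 0.79693886
T_out = 532 * 0.79693886 = 423.97 K


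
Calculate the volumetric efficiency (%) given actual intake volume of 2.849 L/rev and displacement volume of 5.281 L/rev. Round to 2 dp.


eta_v = (V_actual / V_disp) * 100
Ratio = 2.849 / 5.281 = 0.5395
eta_v = 0.5395 * 100 = 53.95%


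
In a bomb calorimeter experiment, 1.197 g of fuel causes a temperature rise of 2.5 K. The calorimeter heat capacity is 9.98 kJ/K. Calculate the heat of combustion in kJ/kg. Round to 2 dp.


Hc = C_cal * delta_T / m_fuel
Q_released = 9.98 * 2.5 = 24.9500 kJ
m_fuel = 1.197 g = 1.197/1000 kg = 0.001197 kg
Hc = 24.9500 / 0.001197 = 20843.78 kJ/kg


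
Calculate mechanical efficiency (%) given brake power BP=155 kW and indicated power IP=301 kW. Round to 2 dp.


eta_mech = (BP / IP) * 100
Ratio = 155 / 301 = 0.5150
eta_mech = 0.5150 * 100 = 51.50%


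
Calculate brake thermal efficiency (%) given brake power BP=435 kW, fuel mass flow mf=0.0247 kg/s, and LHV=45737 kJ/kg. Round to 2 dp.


eta_BTE = (BP / (mf * LHV)) * 100
Denominator = 0.0247 * 45737 = 1129.7039 kW
eta_BTE = (435 / 1129.7039) * 100 = 38.51%


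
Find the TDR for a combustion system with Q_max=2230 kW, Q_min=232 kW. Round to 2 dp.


TDR = Q_max / Q_min
TDR = 2230 / 232 = 9.61


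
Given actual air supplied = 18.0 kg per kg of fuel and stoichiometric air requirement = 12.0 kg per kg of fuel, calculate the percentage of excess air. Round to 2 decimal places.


Excess air = actual - stoichiometric = 18.0 - 12.0 = 6.00 kg/kg fuel
Excess air % = (excess / stoich) * 100 = (6.00 / 12.0) * 100 = 50.00%


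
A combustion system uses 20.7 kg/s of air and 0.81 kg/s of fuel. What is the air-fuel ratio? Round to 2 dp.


AFR = m_air / m_fuel
AFR = 20.7 / 0.81 = 25.56


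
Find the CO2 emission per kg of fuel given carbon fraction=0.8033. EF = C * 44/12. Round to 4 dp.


EF = C_frac * (M_CO2 / M_C)
EF = 0.8033 * (44/12)
EF = 0.8033 * 3.666667 = 2.9454 kg_CO2/kg_fuel


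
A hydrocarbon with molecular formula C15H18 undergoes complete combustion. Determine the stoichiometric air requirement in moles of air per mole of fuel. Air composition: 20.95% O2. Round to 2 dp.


Balanced combustion: C15H18 + 19.5 O2 -> 15 CO2 + 9 H2O
O2 needed = C + H/4 = 15 + 18/4 = 19.50 moles
Air moles = O2 / 0.2095 = 19.50 / 0.2095 = 93.08 moles air


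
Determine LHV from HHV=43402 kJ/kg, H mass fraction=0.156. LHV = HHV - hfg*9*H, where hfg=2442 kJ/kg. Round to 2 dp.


LHV = HHV - hfg * 9 * H
Water correction = 2442 * 9 * 0.156 = 3428.568 kJ/kg
LHV = 43402 - 3428.568 = 39973.43 kJ/kg


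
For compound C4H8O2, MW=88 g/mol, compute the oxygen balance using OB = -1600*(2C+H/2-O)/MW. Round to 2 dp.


OB = -1600 * (2C + H/2 - O) / MW
Inner = 2*4 + 8/2 - 2 = 10.00
OB = -1600 * 10.00 / 88 = -181.82%


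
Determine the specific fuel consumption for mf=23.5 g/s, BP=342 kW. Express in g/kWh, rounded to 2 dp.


SFC = (mf / BP) * 3600
Rate = 23.5 / 342 = 0.068713 g/(s*kW)
SFC = 0.068713 * 3600 = 247.37 g/kWh


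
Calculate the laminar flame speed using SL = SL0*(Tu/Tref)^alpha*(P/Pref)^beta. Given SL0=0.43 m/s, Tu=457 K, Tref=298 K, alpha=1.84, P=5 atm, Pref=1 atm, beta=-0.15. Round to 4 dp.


SL = SL0 * (Tu/Tref)^alpha * (P/Pref)^beta
T ratio = 457/298 = 1.53355705
(T ratio)^alpha = 1.53355705^1.84 = 2.196281
(P/Pref)^beta = 5^(-0.15) = 0.785515
SL = 0.43 * 2.196281 * 0.785515 = 0.7418 m/s


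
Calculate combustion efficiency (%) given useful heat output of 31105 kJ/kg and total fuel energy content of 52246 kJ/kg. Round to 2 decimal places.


Efficiency = (Q_useful / Q_fuel) * 100
Efficiency = (31105 / 52246) * 100
Efficiency = 0.5954 * 100 = 59.54%


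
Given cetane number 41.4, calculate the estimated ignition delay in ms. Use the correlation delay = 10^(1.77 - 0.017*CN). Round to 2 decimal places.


delay = 10^(1.77 - 0.017*CN)
Exponent = 1.77 - 0.017*41.4 = 1.0662
delay = 10^1.0662 = 11.65 ms


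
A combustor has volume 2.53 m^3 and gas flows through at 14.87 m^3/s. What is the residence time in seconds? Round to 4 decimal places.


tau = V / Q_flow
tau = 2.53 / 14.87 = 0.1701 s


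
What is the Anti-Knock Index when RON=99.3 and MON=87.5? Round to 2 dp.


AKI = (RON + MON) / 2
AKI = (99.3 + 87.5) / 2
AKI = 186.8 / 2 = 93.40


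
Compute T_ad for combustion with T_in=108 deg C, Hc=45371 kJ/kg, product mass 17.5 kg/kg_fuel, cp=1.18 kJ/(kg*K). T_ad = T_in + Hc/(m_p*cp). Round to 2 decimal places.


T_ad = T_in + Hc / (m_p * cp)
Denominator = 17.5 * 1.18 = 20.6500
Temperature rise = 45371 / 20.6500 = 2197.14 K
T_ad = 108 + 2197.14 = 2305.14 deg C


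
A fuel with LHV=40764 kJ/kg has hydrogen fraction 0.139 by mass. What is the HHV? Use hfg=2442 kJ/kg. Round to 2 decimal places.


HHV = LHV + hfg * 9 * H
Water addition = 2442 * 9 * 0.139 = 3054.942 kJ/kg
HHV = 40764 + 3054.942 = 43818.94 kJ/kg


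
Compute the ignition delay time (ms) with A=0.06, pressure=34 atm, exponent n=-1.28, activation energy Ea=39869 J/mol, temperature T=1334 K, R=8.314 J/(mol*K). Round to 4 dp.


tau = A * P^n * exp(Ea/(R*T))
P^n = 34^(-1.28) = 0.01095739
Ea/(R*T) = 39869/(8.314*1334) = 3.594757
exp(Ea/(R*T)) = 36.406838
tau = 0.06 * 0.01095739 * 36.406838 = 0.0239 ms


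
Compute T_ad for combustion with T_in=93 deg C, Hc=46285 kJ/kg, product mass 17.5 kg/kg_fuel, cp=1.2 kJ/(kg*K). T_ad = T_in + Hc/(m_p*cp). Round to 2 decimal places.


T_ad = T_in + Hc / (m_p * cp)
Denominator = 17.5 * 1.2 = 21.0000
Temperature rise = 46285 / 21.0000 = 2204.05 K
T_ad = 93 + 2204.05 = 2297.05 deg C


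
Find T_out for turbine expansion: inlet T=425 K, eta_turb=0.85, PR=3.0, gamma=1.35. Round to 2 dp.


T_out = T_in * (1 - eta * (1 - PR^(-(gamma-1)/gamma)))
Exponent = -(1.35-1)/1.35 = -0.25925926
PR^exp = 3.0^(-0.25925926) = 0.75214556
Factor = 1 - 0.85*(1 - 0.75214556) = 0.78932373
T_out = 425 * 0.78932373 = 335.46 K


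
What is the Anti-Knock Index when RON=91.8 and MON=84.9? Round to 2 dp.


AKI = (RON + MON) / 2
AKI = (91.8 + 84.9) / 2
AKI = 176.7 / 2 = 88.35


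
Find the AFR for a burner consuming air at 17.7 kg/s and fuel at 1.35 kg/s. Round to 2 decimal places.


AFR = m_air / m_fuel
AFR = 17.7 / 1.35 = 13.11


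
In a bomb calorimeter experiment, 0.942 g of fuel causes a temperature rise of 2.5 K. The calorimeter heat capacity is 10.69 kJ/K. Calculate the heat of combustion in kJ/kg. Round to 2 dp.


Hc = C_cal * delta_T / m_fuel
Q_released = 10.69 * 2.5 = 26.7250 kJ
m_fuel = 0.942 g = 0.942/1000 kg = 0.000942 kg
Hc = 26.7250 / 0.000942 = 28370.49 kJ/kg


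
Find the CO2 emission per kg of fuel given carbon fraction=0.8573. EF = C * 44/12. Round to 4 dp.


EF = C_frac * (M_CO2 / M_C)
EF = 0.8573 * (44/12)
EF = 0.8573 * 3.666667 = 3.1434 kg_CO2/kg_fuel


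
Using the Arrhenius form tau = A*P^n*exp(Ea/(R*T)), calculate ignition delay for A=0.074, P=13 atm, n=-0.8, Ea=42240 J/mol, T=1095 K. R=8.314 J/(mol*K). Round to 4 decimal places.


tau = A * P^n * exp(Ea/(R*T))
P^n = 13^(-0.8) = 0.12848290
Ea/(R*T) = 42240/(8.314*1095) = 4.639805
exp(Ea/(R*T)) = 103.524204
tau = 0.074 * 0.12848290 * 103.524204 = 0.9843 ms


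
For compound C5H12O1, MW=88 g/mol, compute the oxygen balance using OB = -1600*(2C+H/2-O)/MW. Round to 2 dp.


OB = -1600 * (2C + H/2 - O) / MW
Inner = 2*5 + 12/2 - 1 = 15.00
OB = -1600 * 15.00 / 88 = -272.73%


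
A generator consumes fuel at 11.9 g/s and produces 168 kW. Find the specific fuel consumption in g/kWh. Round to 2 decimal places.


SFC = (mf / BP) * 3600
Rate = 11.9 / 168 = 0.070833 g/(s*kW)
SFC = 0.070833 * 3600 = 255.00 g/kWh


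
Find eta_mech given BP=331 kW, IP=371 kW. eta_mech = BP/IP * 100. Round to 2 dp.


eta_mech = (BP / IP) * 100
Ratio = 331 / 371 = 0.8922
eta_mech = 0.8922 * 100 = 89.22%


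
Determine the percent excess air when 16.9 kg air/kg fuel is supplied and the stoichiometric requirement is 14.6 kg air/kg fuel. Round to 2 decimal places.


Excess air = actual - stoichiometric = 16.9 - 14.6 = 2.30 kg/kg fuel
Excess air % = (excess / stoich) * 100 = (2.30 / 14.6) * 100 = 15.75%


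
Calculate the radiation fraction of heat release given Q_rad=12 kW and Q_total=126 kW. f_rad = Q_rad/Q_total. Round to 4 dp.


f_rad = Q_rad / Q_total
f_rad = 12 / 126 = 0.0952


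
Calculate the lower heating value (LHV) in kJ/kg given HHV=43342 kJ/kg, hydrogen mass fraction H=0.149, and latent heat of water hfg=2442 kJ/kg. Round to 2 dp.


LHV = HHV - hfg * 9 * H
Water correction = 2442 * 9 * 0.149 = 3274.722 kJ/kg
LHV = 43342 - 3274.722 = 40067.28 kJ/kg
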